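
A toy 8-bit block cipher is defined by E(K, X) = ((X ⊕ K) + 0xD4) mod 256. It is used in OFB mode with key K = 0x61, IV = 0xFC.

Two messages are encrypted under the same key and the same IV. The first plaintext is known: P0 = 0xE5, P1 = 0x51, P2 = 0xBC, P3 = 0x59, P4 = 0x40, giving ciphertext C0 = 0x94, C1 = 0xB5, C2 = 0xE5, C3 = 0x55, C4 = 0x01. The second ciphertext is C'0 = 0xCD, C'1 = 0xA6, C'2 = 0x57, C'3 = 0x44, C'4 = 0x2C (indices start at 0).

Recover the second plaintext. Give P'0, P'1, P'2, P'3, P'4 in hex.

P'0 = 0xBC, P'1 = 0x42, P'2 = 0x0E, P'3 = 0x48, P'4 = 0x6D

In OFB with a reused IV, both messages share the same keystream S_i, so C_i ⊕ C'_i = P_i ⊕ P'_i and thus P'_i = P_i ⊕ C_i ⊕ C'_i.
P'0: 0xE5 ⊕ 0x94 ⊕ 0xCD = 0xBC.
P'1: 0x51 ⊕ 0xB5 ⊕ 0xA6 = 0x42.
P'2: 0xBC ⊕ 0xE5 ⊕ 0x57 = 0x0E.
P'3: 0x59 ⊕ 0x55 ⊕ 0x44 = 0x48.
P'4: 0x40 ⊕ 0x01 ⊕ 0x2C = 0x6D.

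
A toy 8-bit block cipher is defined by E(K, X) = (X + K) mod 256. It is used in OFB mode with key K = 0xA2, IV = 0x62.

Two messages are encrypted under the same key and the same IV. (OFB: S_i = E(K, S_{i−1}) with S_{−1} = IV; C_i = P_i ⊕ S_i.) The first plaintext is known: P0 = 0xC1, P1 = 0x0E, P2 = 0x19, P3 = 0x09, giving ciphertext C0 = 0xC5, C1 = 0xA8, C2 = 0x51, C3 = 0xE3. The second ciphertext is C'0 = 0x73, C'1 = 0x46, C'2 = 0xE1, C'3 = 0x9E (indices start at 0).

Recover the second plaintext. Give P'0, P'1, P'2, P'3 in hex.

P'0 = 0x77, P'1 = 0xE0, P'2 = 0xA9, P'3 = 0x74

In OFB with a reused IV, both messages share the same keystream S_i, so C_i ⊕ C'_i = P_i ⊕ P'_i and thus P'_i = P_i ⊕ C_i ⊕ C'_i.
P'0: 0xC1 ⊕ 0xC5 ⊕ 0x73 = 0x77.
P'1: 0x0E ⊕ 0xA8 ⊕ 0x46 = 0xE0.
P'2: 0x19 ⊕ 0x51 ⊕ 0xE1 = 0xA9.
P'3: 0x09 ⊕ 0xE3 ⊕ 0x9E = 0x74.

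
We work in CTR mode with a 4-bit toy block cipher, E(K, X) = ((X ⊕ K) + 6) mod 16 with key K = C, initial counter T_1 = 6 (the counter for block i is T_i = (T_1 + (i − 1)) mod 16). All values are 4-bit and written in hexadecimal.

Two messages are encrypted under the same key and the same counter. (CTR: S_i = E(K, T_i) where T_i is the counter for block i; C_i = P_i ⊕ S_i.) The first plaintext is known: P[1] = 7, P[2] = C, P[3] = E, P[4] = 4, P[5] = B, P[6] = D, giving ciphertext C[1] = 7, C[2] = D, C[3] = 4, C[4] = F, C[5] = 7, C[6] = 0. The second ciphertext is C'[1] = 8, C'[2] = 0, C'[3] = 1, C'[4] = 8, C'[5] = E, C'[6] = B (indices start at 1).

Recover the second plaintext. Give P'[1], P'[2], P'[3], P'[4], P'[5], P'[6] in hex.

P'[1] = 8, P'[2] = 1, P'[3] = B, P'[4] = 3, P'[5] = 2, P'[6] = 6

In CTR with a reused counter, both messages share the same keystream S_i, so C_i ⊕ C'_i = P_i ⊕ P'_i and thus P'_i = P_i ⊕ C_i ⊕ C'_i.
P'[1]: 7 ⊕ 7 ⊕ 8 = 8.
P'[2]: C ⊕ D ⊕ 0 = 1.
P'[3]: E ⊕ 4 ⊕ 1 = B.
P'[4]: 4 ⊕ F ⊕ 8 = 3.
P'[5]: B ⊕ 7 ⊕ E = 2.
P'[6]: D ⊕ 0 ⊕ B = 6.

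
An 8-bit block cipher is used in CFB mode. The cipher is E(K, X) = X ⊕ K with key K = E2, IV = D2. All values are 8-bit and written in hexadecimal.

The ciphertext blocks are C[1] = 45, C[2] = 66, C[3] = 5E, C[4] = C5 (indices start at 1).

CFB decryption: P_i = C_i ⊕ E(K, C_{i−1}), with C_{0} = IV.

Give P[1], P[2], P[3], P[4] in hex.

P[1]: E(K, D2) = 30; 45 ⊕ 30 = 75.
P[2]: E(K, 45) = A7; 66 ⊕ A7 = C1.
P[3]: E(K, 66) = 84; 5E ⊕ 84 = DA.
P[4]: E(K, 5E) = BC; C5 ⊕ BC = 79.

P[1] = 75, P[2] = C1, P[3] = DA, P[4] = 79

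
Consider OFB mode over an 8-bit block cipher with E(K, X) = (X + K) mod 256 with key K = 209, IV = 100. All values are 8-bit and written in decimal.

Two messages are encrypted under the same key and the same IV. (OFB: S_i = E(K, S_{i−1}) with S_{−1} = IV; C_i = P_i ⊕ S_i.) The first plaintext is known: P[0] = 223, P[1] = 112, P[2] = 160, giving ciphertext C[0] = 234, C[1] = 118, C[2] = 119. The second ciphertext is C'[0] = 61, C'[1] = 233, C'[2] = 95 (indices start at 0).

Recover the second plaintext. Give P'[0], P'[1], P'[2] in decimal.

In OFB with a reused IV, both messages share the same keystream S_i, so C_i ⊕ C'_i = P_i ⊕ P'_i and thus P'_i = P_i ⊕ C_i ⊕ C'_i.
P'[0]: 223 ⊕ 234 ⊕ 61 = 8.
P'[1]: 112 ⊕ 118 ⊕ 233 = 239.
P'[2]: 160 ⊕ 119 ⊕ 95 = 136.

P'[0] = 8, P'[1] = 239, P'[2] = 136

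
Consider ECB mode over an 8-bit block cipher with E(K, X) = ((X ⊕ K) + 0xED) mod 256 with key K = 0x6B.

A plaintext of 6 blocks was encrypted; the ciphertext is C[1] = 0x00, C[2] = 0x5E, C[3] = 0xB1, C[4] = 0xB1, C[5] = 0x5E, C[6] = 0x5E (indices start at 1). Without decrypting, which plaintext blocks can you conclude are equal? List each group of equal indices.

ECB encrypts each block independently with the same key, so equal ciphertext blocks imply equal plaintext blocks.
C[2] = C[5] = C[6] = 0x5E, so P[2] = P[5] = P[6].
C[3] = C[4] = 0xB1, so P[3] = P[4].

P[2] = P[5] = P[6]; P[3] = P[4]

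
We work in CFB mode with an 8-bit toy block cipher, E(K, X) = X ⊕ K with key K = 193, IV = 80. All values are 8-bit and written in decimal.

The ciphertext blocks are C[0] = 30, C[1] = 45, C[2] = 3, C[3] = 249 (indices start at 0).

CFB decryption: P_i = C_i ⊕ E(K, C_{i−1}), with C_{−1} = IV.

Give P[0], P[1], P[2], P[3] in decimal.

P[0] = 143, P[1] = 242, P[2] = 239, P[3] = 59

P[0]: E(K, 80) = 145; 30 ⊕ 145 = 143.
P[1]: E(K, 30) = 223; 45 ⊕ 223 = 242.
P[2]: E(K, 45) = 236; 3 ⊕ 236 = 239.
P[3]: E(K, 3) = 194; 249 ⊕ 194 = 59.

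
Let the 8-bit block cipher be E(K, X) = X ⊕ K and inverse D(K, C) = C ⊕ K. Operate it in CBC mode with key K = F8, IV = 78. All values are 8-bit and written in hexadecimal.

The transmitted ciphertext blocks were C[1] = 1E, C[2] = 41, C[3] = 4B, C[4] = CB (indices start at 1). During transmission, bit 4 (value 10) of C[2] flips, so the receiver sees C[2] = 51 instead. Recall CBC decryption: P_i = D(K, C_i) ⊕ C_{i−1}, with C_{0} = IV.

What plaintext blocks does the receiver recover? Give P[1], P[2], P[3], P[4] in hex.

P[1] = 9E, P[2] = B7, P[3] = E2, P[4] = 78

Only C[2] changed, to 51. In CBC, a change in C_i garbles P_i and flips the same bit in P_{i+1}. Decrypting the received ciphertext:
P[1]: D(K, 1E) = E6; E6 ⊕ 78 = 9E.
P[2]: D(K, 51) = A9; A9 ⊕ 1E = B7.
P[3]: D(K, 4B) = B3; B3 ⊕ 51 = E2.
P[4]: D(K, CB) = 33; 33 ⊕ 4B = 78.
Blocks that differ from the original plaintext: P[2], P[3].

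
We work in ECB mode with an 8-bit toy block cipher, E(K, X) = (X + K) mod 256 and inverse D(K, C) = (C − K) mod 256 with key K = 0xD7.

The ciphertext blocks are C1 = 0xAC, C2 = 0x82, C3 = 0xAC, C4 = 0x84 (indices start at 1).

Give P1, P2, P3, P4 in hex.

ECB decryption: P_i = D(K, C_i).
P1: D(K, 0xAC) = 0xD5.
P2: D(K, 0x82) = 0xAB.
P3: D(K, 0xAC) = 0xD5.
P4: D(K, 0x84) = 0xAD.

P1 = 0xD5, P2 = 0xAB, P3 = 0xD5, P4 = 0xAD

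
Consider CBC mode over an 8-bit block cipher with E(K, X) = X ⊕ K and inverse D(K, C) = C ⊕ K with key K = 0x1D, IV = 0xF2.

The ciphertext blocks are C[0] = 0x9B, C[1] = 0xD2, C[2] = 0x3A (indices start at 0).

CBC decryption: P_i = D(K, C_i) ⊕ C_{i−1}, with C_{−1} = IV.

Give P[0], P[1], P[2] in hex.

P[0] = 0x74, P[1] = 0x54, P[2] = 0xF5

P[0]: D(K, 0x9B) = 0x86; 0x86 ⊕ 0xF2 = 0x74.
P[1]: D(K, 0xD2) = 0xCF; 0xCF ⊕ 0x9B = 0x54.
P[2]: D(K, 0x3A) = 0x27; 0x27 ⊕ 0xD2 = 0xF5.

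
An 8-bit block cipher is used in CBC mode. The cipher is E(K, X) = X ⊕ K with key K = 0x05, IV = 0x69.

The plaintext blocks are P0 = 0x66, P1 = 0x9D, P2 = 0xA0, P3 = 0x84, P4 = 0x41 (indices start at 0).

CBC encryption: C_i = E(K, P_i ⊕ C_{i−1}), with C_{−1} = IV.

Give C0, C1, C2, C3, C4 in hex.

C0 = 0x0A, C1 = 0x92, C2 = 0x37, C3 = 0xB6, C4 = 0xF2

C0: P0 ⊕ 0x69 = 0x0F; E(K, 0x0F) = 0x0A.
C1: P1 ⊕ 0x0A = 0x97; E(K, 0x97) = 0x92.
C2: P2 ⊕ 0x92 = 0x32; E(K, 0x32) = 0x37.
C3: P3 ⊕ 0x37 = 0xB3; E(K, 0xB3) = 0xB6.
C4: P4 ⊕ 0xB6 = 0xF7; E(K, 0xF7) = 0xF2.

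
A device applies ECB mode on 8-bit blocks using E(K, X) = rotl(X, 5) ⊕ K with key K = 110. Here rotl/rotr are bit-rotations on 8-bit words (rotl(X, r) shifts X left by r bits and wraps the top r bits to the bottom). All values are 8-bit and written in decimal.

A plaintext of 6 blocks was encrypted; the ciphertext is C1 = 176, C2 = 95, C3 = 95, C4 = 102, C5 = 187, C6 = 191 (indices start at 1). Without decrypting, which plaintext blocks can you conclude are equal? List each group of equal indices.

P2 = P3

ECB encrypts each block independently with the same key, so equal ciphertext blocks imply equal plaintext blocks.
C2 = C3 = 95, so P2 = P3.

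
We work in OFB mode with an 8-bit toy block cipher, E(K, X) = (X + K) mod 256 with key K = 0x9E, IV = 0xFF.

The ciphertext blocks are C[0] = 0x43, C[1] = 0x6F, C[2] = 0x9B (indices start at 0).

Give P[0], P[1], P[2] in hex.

OFB decryption: S_i = E(K, S_{i−1}) with S_{−1} = IV; P_i = C_i ⊕ S_i.
P[0]: S = E(K, 0xFF) = 0x9D; 0x43 ⊕ 0x9D = 0xDE.
P[1]: S = E(K, 0x9D) = 0x3B; 0x6F ⊕ 0x3B = 0x54.
P[2]: S = E(K, 0x3B) = 0xD9; 0x9B ⊕ 0xD9 = 0x42.

P[0] = 0xDE, P[1] = 0x54, P[2] = 0x42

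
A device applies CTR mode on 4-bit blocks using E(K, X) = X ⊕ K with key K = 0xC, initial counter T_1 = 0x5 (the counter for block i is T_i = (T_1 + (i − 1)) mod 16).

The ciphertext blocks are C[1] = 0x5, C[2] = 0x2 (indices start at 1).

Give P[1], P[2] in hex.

CTR decryption: S_i = E(K, T_i) where T_i is the counter for block i; P_i = C_i ⊕ S_i.
P[1]: T = 0x5, S = E(K, T) = 0x9; 0x5 ⊕ 0x9 = 0xC.
P[2]: T = 0x6, S = E(K, T) = 0xA; 0x2 ⊕ 0xA = 0x8.

P[1] = 0xC, P[2] = 0x8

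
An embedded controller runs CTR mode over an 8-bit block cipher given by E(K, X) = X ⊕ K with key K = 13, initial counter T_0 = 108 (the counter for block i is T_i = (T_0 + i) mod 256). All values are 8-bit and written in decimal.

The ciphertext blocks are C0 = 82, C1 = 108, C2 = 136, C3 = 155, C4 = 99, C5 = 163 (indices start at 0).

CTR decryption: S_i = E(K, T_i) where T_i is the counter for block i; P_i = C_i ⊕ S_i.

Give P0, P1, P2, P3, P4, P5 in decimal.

P0: T = 108, S = E(K, T) = 97; 82 ⊕ 97 = 51.
P1: T = 109, S = E(K, T) = 96; 108 ⊕ 96 = 12.
P2: T = 110, S = E(K, T) = 99; 136 ⊕ 99 = 235.
P3: T = 111, S = E(K, T) = 98; 155 ⊕ 98 = 249.
P4: T = 112, S = E(K, T) = 125; 99 ⊕ 125 = 30.
P5: T = 113, S = E(K, T) = 124; 163 ⊕ 124 = 223.

P0 = 51, P1 = 12, P2 = 235, P3 = 249, P4 = 30, P5 = 223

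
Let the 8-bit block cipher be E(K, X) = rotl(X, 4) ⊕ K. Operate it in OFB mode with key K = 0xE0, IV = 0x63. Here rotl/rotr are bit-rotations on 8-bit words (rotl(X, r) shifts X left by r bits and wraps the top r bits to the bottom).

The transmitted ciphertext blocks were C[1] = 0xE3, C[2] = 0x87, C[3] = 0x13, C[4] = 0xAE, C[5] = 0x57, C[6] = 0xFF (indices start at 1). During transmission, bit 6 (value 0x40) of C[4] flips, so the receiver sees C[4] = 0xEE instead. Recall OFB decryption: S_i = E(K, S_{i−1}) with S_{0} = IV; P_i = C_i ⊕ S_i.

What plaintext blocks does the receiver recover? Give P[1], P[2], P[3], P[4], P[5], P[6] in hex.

P[1] = 0x35, P[2] = 0x0A, P[3] = 0x2B, P[4] = 0x8D, P[5] = 0x81, P[6] = 0x72

Only C[4] changed, to 0xEE. In OFB, a change in C_i flips the same bit in P_i only; the keystream is unaffected. Decrypting the received ciphertext:
P[1]: S = E(K, 0x63) = 0xD6; 0xE3 ⊕ 0xD6 = 0x35.
P[2]: S = E(K, 0xD6) = 0x8D; 0x87 ⊕ 0x8D = 0x0A.
P[3]: S = E(K, 0x8D) = 0x38; 0x13 ⊕ 0x38 = 0x2B.
P[4]: S = E(K, 0x38) = 0x63; 0xEE ⊕ 0x63 = 0x8D.
P[5]: S = E(K, 0x63) = 0xD6; 0x57 ⊕ 0xD6 = 0x81.
P[6]: S = E(K, 0xD6) = 0x8D; 0xFF ⊕ 0x8D = 0x72.
Blocks that differ from the original plaintext: P[4].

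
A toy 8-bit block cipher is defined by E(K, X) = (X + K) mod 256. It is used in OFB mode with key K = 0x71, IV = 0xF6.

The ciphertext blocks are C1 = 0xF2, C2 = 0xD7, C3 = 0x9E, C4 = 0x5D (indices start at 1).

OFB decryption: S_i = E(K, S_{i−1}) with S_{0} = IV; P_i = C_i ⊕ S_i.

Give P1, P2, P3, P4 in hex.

P1 = 0x95, P2 = 0x0F, P3 = 0xD7, P4 = 0xE7

P1: S = E(K, 0xF6) = 0x67; 0xF2 ⊕ 0x67 = 0x95.
P2: S = E(K, 0x67) = 0xD8; 0xD7 ⊕ 0xD8 = 0x0F.
P3: S = E(K, 0xD8) = 0x49; 0x9E ⊕ 0x49 = 0xD7.
P4: S = E(K, 0x49) = 0xBA; 0x5D ⊕ 0xBA = 0xE7.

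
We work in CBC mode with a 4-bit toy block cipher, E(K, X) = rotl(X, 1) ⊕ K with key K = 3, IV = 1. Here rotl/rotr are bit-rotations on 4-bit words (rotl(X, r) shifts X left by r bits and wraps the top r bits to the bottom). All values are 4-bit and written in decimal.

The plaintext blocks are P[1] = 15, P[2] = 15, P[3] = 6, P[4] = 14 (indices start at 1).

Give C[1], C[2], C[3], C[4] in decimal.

C[1] = 14, C[2] = 1, C[3] = 13, C[4] = 5

CBC encryption: C_i = E(K, P_i ⊕ C_{i−1}), with C_{0} = IV.
C[1]: P[1] ⊕ 1 = 14; E(K, 14) = 14.
C[2]: P[2] ⊕ 14 = 1; E(K, 1) = 1.
C[3]: P[3] ⊕ 1 = 7; E(K, 7) = 13.
C[4]: P[4] ⊕ 13 = 3; E(K, 3) = 5.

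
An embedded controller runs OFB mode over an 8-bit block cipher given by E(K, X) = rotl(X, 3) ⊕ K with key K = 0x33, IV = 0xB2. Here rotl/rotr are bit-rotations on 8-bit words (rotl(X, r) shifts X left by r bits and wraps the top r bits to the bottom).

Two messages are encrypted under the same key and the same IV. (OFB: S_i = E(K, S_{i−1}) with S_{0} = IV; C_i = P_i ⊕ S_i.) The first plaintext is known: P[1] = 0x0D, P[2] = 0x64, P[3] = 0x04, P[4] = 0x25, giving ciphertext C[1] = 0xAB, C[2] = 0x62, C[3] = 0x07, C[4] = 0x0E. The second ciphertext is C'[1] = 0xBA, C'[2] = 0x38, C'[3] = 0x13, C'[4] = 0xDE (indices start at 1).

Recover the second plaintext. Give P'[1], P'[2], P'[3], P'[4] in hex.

P'[1] = 0x1C, P'[2] = 0x3E, P'[3] = 0x10, P'[4] = 0xF5

In OFB with a reused IV, both messages share the same keystream S_i, so C_i ⊕ C'_i = P_i ⊕ P'_i and thus P'_i = P_i ⊕ C_i ⊕ C'_i.
P'[1]: 0x0D ⊕ 0xAB ⊕ 0xBA = 0x1C.
P'[2]: 0x64 ⊕ 0x62 ⊕ 0x38 = 0x3E.
P'[3]: 0x04 ⊕ 0x07 ⊕ 0x13 = 0x10.
P'[4]: 0x25 ⊕ 0x0E ⊕ 0xDE = 0xF5.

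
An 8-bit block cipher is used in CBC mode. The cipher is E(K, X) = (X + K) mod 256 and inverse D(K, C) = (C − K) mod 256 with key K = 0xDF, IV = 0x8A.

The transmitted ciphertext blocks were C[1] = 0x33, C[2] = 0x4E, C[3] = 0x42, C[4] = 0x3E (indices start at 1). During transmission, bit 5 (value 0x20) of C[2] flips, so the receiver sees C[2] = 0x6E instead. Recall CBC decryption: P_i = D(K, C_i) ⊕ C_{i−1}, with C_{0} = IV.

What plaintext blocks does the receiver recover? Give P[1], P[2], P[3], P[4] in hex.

P[1] = 0xDE, P[2] = 0xBC, P[3] = 0x0D, P[4] = 0x1D

Only C[2] changed, to 0x6E. In CBC, a change in C_i garbles P_i and flips the same bit in P_{i+1}. Decrypting the received ciphertext:
P[1]: D(K, 0x33) = 0x54; 0x54 ⊕ 0x8A = 0xDE.
P[2]: D(K, 0x6E) = 0x8F; 0x8F ⊕ 0x33 = 0xBC.
P[3]: D(K, 0x42) = 0x63; 0x63 ⊕ 0x6E = 0x0D.
P[4]: D(K, 0x3E) = 0x5F; 0x5F ⊕ 0x42 = 0x1D.
Blocks that differ from the original plaintext: P[2], P[3].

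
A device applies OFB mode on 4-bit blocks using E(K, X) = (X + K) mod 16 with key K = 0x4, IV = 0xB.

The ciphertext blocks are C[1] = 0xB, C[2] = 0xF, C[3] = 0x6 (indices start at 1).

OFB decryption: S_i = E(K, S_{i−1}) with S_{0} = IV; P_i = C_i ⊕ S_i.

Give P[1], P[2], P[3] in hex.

P[1] = 0x4, P[2] = 0xC, P[3] = 0x1

P[1]: S = E(K, 0xB) = 0xF; 0xB ⊕ 0xF = 0x4.
P[2]: S = E(K, 0xF) = 0x3; 0xF ⊕ 0x3 = 0xC.
P[3]: S = E(K, 0x3) = 0x7; 0x6 ⊕ 0x7 = 0x1.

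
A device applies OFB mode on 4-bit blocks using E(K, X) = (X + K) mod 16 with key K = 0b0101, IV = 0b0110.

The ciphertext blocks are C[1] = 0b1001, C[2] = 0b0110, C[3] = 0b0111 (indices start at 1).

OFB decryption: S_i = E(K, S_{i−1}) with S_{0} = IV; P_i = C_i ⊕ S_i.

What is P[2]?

P[2] = 0b0110

P[1]: S = E(K, 0b0110) = 0b1011; 0b1001 ⊕ 0b1011 = 0b0010.
P[2]: S = E(K, 0b1011) = 0b0000; 0b0110 ⊕ 0b0000 = 0b0110.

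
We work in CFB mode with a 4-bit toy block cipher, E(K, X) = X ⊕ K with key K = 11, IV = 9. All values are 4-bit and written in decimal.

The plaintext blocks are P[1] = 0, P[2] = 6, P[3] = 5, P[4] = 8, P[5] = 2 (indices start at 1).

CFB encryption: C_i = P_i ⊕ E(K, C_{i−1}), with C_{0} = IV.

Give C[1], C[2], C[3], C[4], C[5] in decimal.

C[1]: E(K, 9) = 2; 0 ⊕ 2 = 2.
C[2]: E(K, 2) = 9; 6 ⊕ 9 = 15.
C[3]: E(K, 15) = 4; 5 ⊕ 4 = 1.
C[4]: E(K, 1) = 10; 8 ⊕ 10 = 2.
C[5]: E(K, 2) = 9; 2 ⊕ 9 = 11.

C[1] = 2, C[2] = 15, C[3] = 1, C[4] = 2, C[5] = 11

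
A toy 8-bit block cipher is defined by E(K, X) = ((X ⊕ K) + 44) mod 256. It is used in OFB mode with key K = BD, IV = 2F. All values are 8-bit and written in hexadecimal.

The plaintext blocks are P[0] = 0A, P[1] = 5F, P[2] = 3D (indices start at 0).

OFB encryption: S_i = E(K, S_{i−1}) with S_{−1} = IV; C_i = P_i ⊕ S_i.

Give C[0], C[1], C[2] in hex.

C[0] = DC, C[1] = F0, C[2] = 6B

C[0]: S = E(K, 2F) = D6; 0A ⊕ D6 = DC.
C[1]: S = E(K, D6) = AF; 5F ⊕ AF = F0.
C[2]: S = E(K, AF) = 56; 3D ⊕ 56 = 6B.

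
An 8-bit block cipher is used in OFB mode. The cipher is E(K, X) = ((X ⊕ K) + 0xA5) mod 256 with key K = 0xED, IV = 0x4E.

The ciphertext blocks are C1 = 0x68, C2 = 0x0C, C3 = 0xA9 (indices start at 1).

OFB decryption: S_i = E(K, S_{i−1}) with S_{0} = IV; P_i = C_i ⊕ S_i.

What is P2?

P1: S = E(K, 0x4E) = 0x48; 0x68 ⊕ 0x48 = 0x20.
P2: S = E(K, 0x48) = 0x4A; 0x0C ⊕ 0x4A = 0x46.

P2 = 0x46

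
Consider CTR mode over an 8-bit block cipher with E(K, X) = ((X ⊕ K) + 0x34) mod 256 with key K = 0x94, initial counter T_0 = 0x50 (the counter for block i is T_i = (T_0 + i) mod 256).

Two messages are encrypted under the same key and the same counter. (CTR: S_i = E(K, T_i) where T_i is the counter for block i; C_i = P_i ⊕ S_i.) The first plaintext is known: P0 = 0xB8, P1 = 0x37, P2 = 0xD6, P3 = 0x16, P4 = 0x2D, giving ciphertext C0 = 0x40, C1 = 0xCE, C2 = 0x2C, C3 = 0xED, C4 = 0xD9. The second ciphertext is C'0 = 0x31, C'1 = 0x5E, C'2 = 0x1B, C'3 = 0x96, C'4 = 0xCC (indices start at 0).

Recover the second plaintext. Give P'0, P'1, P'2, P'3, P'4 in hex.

In CTR with a reused counter, both messages share the same keystream S_i, so C_i ⊕ C'_i = P_i ⊕ P'_i and thus P'_i = P_i ⊕ C_i ⊕ C'_i.
P'0: 0xB8 ⊕ 0x40 ⊕ 0x31 = 0xC9.
P'1: 0x37 ⊕ 0xCE ⊕ 0x5E = 0xA7.
P'2: 0xD6 ⊕ 0x2C ⊕ 0x1B = 0xE1.
P'3: 0x16 ⊕ 0xED ⊕ 0x96 = 0x6D.
P'4: 0x2D ⊕ 0xD9 ⊕ 0xCC = 0x38.

P'0 = 0xC9, P'1 = 0xA7, P'2 = 0xE1, P'3 = 0x6D, P'4 = 0x38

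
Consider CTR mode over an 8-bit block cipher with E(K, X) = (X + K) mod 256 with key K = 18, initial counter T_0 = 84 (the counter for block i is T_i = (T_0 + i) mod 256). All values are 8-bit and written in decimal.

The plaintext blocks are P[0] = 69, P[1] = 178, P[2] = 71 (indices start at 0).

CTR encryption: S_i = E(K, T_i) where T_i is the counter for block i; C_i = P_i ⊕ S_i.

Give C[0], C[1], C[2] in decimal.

C[0] = 35, C[1] = 213, C[2] = 47

C[0]: T = 84, S = E(K, T) = 102; 69 ⊕ 102 = 35.
C[1]: T = 85, S = E(K, T) = 103; 178 ⊕ 103 = 213.
C[2]: T = 86, S = E(K, T) = 104; 71 ⊕ 104 = 47.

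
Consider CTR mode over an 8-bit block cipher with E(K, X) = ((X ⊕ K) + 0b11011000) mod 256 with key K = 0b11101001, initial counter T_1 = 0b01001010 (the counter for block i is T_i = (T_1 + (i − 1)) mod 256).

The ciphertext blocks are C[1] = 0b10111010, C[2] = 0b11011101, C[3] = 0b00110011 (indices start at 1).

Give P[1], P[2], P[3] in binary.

CTR decryption: S_i = E(K, T_i) where T_i is the counter for block i; P_i = C_i ⊕ S_i.
P[1]: T = 0b01001010, S = E(K, T) = 0b01111011; 0b10111010 ⊕ 0b01111011 = 0b11000001.
P[2]: T = 0b01001011, S = E(K, T) = 0b01111010; 0b11011101 ⊕ 0b01111010 = 0b10100111.
P[3]: T = 0b01001100, S = E(K, T) = 0b01111101; 0b00110011 ⊕ 0b01111101 = 0b01001110.

P[1] = 0b11000001, P[2] = 0b10100111, P[3] = 0b01001110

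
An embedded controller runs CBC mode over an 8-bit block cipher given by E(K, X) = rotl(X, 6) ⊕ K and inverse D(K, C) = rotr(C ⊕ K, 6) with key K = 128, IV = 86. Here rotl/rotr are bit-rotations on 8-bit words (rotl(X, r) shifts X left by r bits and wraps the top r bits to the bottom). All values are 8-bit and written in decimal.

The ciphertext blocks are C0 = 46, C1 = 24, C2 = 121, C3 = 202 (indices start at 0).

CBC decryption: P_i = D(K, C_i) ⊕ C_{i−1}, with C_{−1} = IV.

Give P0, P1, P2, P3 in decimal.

P0: D(K, 46) = 186; 186 ⊕ 86 = 236.
P1: D(K, 24) = 98; 98 ⊕ 46 = 76.
P2: D(K, 121) = 231; 231 ⊕ 24 = 255.
P3: D(K, 202) = 41; 41 ⊕ 121 = 80.

P0 = 236, P1 = 76, P2 = 255, P3 = 80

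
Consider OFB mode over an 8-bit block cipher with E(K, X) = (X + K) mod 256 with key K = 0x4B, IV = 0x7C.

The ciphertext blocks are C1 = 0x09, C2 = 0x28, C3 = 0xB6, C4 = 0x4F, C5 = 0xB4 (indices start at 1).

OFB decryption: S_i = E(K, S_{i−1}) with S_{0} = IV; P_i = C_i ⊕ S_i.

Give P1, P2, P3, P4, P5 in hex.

P1: S = E(K, 0x7C) = 0xC7; 0x09 ⊕ 0xC7 = 0xCE.
P2: S = E(K, 0xC7) = 0x12; 0x28 ⊕ 0x12 = 0x3A.
P3: S = E(K, 0x12) = 0x5D; 0xB6 ⊕ 0x5D = 0xEB.
P4: S = E(K, 0x5D) = 0xA8; 0x4F ⊕ 0xA8 = 0xE7.
P5: S = E(K, 0xA8) = 0xF3; 0xB4 ⊕ 0xF3 = 0x47.

P1 = 0xCE, P2 = 0x3A, P3 = 0xEB, P4 = 0xE7, P5 = 0x47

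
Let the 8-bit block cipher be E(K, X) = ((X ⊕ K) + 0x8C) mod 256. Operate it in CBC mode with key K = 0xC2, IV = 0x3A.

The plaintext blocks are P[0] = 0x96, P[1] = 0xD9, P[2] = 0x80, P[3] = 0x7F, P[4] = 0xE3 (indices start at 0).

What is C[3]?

CBC encryption: C_i = E(K, P_i ⊕ C_{i−1}), with C_{−1} = IV.
C[0]: P[0] ⊕ 0x3A = 0xAC; E(K, 0xAC) = 0xFA.
C[1]: P[1] ⊕ 0xFA = 0x23; E(K, 0x23) = 0x6D.
C[2]: P[2] ⊕ 0x6D = 0xED; E(K, 0xED) = 0xBB.
C[3]: P[3] ⊕ 0xBB = 0xC4; E(K, 0xC4) = 0x92.

C[3] = 0x92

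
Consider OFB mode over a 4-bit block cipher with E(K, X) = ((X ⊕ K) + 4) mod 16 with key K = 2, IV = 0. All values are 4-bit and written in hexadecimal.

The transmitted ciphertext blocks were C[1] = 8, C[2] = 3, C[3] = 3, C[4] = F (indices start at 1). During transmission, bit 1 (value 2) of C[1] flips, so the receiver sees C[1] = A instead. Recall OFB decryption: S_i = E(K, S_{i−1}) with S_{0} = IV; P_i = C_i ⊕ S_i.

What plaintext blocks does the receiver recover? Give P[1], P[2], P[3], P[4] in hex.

Only C[1] changed, to A. In OFB, a change in C_i flips the same bit in P_i only; the keystream is unaffected. Decrypting the received ciphertext:
P[1]: S = E(K, 0) = 6; A ⊕ 6 = C.
P[2]: S = E(K, 6) = 8; 3 ⊕ 8 = B.
P[3]: S = E(K, 8) = E; 3 ⊕ E = D.
P[4]: S = E(K, E) = 0; F ⊕ 0 = F.
Blocks that differ from the original plaintext: P[1].

P[1] = C, P[2] = B, P[3] = D, P[4] = F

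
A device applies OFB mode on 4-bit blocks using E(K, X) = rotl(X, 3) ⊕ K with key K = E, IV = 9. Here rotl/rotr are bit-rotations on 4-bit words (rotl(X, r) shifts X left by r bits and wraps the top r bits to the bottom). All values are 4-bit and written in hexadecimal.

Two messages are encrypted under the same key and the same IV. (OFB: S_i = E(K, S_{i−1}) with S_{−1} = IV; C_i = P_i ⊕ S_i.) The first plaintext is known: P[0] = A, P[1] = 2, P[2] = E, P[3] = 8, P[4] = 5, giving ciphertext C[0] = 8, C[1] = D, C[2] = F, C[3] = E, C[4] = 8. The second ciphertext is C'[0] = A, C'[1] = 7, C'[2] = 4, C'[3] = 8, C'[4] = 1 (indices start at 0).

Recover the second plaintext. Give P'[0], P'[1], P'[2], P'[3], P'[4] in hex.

In OFB with a reused IV, both messages share the same keystream S_i, so C_i ⊕ C'_i = P_i ⊕ P'_i and thus P'_i = P_i ⊕ C_i ⊕ C'_i.
P'[0]: A ⊕ 8 ⊕ A = 8.
P'[1]: 2 ⊕ D ⊕ 7 = 8.
P'[2]: E ⊕ F ⊕ 4 = 5.
P'[3]: 8 ⊕ E ⊕ 8 = E.
P'[4]: 5 ⊕ 8 ⊕ 1 = C.

P'[0] = 8, P'[1] = 8, P'[2] = 5, P'[3] = E, P'[4] = C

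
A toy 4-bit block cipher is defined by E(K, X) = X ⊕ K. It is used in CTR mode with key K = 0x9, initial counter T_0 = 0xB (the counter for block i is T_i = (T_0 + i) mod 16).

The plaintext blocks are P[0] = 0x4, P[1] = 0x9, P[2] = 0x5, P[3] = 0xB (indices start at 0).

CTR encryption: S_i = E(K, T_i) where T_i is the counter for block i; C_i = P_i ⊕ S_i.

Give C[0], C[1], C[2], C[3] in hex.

C[0] = 0x6, C[1] = 0xC, C[2] = 0x1, C[3] = 0xC

C[0]: T = 0xB, S = E(K, T) = 0x2; 0x4 ⊕ 0x2 = 0x6.
C[1]: T = 0xC, S = E(K, T) = 0x5; 0x9 ⊕ 0x5 = 0xC.
C[2]: T = 0xD, S = E(K, T) = 0x4; 0x5 ⊕ 0x4 = 0x1.
C[3]: T = 0xE, S = E(K, T) = 0x7; 0xB ⊕ 0x7 = 0xC.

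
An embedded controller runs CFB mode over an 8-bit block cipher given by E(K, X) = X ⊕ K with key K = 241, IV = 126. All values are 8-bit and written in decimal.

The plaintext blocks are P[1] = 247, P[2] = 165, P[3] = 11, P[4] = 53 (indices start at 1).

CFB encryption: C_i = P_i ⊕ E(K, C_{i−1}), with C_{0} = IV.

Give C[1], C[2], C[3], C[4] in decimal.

C[1] = 120, C[2] = 44, C[3] = 214, C[4] = 18

C[1]: E(K, 126) = 143; 247 ⊕ 143 = 120.
C[2]: E(K, 120) = 137; 165 ⊕ 137 = 44.
C[3]: E(K, 44) = 221; 11 ⊕ 221 = 214.
C[4]: E(K, 214) = 39; 53 ⊕ 39 = 18.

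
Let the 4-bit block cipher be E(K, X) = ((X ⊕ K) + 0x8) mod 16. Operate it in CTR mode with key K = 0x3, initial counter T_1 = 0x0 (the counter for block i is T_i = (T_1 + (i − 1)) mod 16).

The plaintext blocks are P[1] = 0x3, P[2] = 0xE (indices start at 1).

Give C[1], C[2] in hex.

C[1] = 0x8, C[2] = 0x4

CTR encryption: S_i = E(K, T_i) where T_i is the counter for block i; C_i = P_i ⊕ S_i.
C[1]: T = 0x0, S = E(K, T) = 0xB; 0x3 ⊕ 0xB = 0x8.
C[2]: T = 0x1, S = E(K, T) = 0xA; 0xE ⊕ 0xA = 0x4.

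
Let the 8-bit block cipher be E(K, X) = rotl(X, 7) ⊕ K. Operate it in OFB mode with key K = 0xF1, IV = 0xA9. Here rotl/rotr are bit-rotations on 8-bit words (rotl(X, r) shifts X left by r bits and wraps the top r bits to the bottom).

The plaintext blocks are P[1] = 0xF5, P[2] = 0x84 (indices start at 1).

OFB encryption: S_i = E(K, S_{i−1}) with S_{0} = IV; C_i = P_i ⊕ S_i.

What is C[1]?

C[1]: S = E(K, 0xA9) = 0x25; 0xF5 ⊕ 0x25 = 0xD0.

C[1] = 0xD0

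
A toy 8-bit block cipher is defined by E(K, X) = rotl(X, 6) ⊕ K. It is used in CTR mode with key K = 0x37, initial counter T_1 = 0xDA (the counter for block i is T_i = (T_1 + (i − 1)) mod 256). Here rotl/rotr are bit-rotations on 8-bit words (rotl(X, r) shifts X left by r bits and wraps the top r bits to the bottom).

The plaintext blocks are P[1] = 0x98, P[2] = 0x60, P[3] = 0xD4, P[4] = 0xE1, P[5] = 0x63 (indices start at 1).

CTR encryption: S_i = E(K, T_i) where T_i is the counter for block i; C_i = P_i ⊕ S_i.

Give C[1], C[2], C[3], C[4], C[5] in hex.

C[1]: T = 0xDA, S = E(K, T) = 0x81; 0x98 ⊕ 0x81 = 0x19.
C[2]: T = 0xDB, S = E(K, T) = 0xC1; 0x60 ⊕ 0xC1 = 0xA1.
C[3]: T = 0xDC, S = E(K, T) = 0x00; 0xD4 ⊕ 0x00 = 0xD4.
C[4]: T = 0xDD, S = E(K, T) = 0x40; 0xE1 ⊕ 0x40 = 0xA1.
C[5]: T = 0xDE, S = E(K, T) = 0x80; 0x63 ⊕ 0x80 = 0xE3.

C[1] = 0x19, C[2] = 0xA1, C[3] = 0xD4, C[4] = 0xA1, C[5] = 0xE3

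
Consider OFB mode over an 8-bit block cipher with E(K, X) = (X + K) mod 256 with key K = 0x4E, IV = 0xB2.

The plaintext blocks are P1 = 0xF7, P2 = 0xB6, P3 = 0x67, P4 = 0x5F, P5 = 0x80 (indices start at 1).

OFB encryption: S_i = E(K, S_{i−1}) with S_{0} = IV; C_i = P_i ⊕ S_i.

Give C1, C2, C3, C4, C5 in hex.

C1: S = E(K, 0xB2) = 0x00; 0xF7 ⊕ 0x00 = 0xF7.
C2: S = E(K, 0x00) = 0x4E; 0xB6 ⊕ 0x4E = 0xF8.
C3: S = E(K, 0x4E) = 0x9C; 0x67 ⊕ 0x9C = 0xFB.
C4: S = E(K, 0x9C) = 0xEA; 0x5F ⊕ 0xEA = 0xB5.
C5: S = E(K, 0xEA) = 0x38; 0x80 ⊕ 0x38 = 0xB8.

C1 = 0xF7, C2 = 0xF8, C3 = 0xFB, C4 = 0xB5, C5 = 0xB8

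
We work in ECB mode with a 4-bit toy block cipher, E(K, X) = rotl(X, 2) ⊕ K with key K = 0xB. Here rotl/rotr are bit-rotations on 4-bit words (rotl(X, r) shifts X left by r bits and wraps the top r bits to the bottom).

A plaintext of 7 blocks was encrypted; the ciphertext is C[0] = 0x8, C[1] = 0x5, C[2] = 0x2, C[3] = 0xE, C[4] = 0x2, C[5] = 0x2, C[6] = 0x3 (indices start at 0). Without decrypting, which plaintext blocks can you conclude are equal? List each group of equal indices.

ECB encrypts each block independently with the same key, so equal ciphertext blocks imply equal plaintext blocks.
C[2] = C[4] = C[5] = 0x2, so P[2] = P[4] = P[5].

P[2] = P[4] = P[5]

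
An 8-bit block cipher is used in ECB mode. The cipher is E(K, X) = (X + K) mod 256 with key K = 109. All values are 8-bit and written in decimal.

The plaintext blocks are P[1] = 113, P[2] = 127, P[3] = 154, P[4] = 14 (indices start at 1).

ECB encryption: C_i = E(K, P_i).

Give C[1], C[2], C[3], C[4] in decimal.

C[1] = 222, C[2] = 236, C[3] = 7, C[4] = 123

C[1]: E(K, 113) = 222.
C[2]: E(K, 127) = 236.
C[3]: E(K, 154) = 7.
C[4]: E(K, 14) = 123.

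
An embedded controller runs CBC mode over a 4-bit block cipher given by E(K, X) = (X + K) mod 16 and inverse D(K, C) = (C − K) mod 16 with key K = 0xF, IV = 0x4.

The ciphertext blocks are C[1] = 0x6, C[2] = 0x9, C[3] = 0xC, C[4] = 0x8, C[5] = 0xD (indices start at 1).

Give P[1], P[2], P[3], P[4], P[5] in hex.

P[1] = 0x3, P[2] = 0xC, P[3] = 0x4, P[4] = 0x5, P[5] = 0x6

CBC decryption: P_i = D(K, C_i) ⊕ C_{i−1}, with C_{0} = IV.
P[1]: D(K, 0x6) = 0x7; 0x7 ⊕ 0x4 = 0x3.
P[2]: D(K, 0x9) = 0xA; 0xA ⊕ 0x6 = 0xC.
P[3]: D(K, 0xC) = 0xD; 0xD ⊕ 0x9 = 0x4.
P[4]: D(K, 0x8) = 0x9; 0x9 ⊕ 0xC = 0x5.
P[5]: D(K, 0xD) = 0xE; 0xE ⊕ 0x8 = 0x6.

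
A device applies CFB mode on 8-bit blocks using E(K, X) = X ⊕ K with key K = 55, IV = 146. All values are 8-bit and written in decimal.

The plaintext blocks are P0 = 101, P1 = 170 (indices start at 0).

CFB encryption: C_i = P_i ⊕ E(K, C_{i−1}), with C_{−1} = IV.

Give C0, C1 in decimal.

C0: E(K, 146) = 165; 101 ⊕ 165 = 192.
C1: E(K, 192) = 247; 170 ⊕ 247 = 93.

C0 = 192, C1 = 93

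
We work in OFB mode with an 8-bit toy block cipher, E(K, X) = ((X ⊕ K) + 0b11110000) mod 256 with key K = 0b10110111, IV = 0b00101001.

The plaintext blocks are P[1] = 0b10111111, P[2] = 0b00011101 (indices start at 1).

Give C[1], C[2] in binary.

C[1] = 0b00110001, C[2] = 0b00110100

OFB encryption: S_i = E(K, S_{i−1}) with S_{0} = IV; C_i = P_i ⊕ S_i.
C[1]: S = E(K, 0b00101001) = 0b10001110; 0b10111111 ⊕ 0b10001110 = 0b00110001.
C[2]: S = E(K, 0b10001110) = 0b00101001; 0b00011101 ⊕ 0b00101001 = 0b00110100.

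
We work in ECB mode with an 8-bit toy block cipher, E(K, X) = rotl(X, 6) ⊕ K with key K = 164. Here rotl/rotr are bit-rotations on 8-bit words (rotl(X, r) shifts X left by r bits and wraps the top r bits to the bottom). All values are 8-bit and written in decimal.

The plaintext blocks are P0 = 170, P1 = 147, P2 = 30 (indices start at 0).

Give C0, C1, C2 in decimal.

ECB encryption: C_i = E(K, P_i).
C0: E(K, 170) = 14.
C1: E(K, 147) = 64.
C2: E(K, 30) = 35.

C0 = 14, C1 = 64, C2 = 35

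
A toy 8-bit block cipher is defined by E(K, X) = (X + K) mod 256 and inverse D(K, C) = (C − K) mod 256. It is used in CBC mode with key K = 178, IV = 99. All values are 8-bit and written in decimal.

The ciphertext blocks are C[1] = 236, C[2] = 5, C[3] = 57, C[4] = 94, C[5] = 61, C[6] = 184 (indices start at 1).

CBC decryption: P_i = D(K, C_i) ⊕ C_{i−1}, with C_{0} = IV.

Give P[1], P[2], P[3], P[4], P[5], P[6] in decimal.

P[1]: D(K, 236) = 58; 58 ⊕ 99 = 89.
P[2]: D(K, 5) = 83; 83 ⊕ 236 = 191.
P[3]: D(K, 57) = 135; 135 ⊕ 5 = 130.
P[4]: D(K, 94) = 172; 172 ⊕ 57 = 149.
P[5]: D(K, 61) = 139; 139 ⊕ 94 = 213.
P[6]: D(K, 184) = 6; 6 ⊕ 61 = 59.

P[1] = 89, P[2] = 191, P[3] = 130, P[4] = 149, P[5] = 213, P[6] = 59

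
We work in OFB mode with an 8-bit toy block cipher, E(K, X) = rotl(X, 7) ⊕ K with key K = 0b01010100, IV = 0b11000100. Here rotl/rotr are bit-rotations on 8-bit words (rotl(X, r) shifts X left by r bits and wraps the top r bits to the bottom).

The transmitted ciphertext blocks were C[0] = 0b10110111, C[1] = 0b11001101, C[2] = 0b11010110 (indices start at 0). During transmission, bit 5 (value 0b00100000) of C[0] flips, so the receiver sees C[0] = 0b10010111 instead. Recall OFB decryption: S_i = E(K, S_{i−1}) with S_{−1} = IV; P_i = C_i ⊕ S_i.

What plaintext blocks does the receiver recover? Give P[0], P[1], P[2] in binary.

Only C[0] changed, to 0b10010111. In OFB, a change in C_i flips the same bit in P_i only; the keystream is unaffected. Decrypting the received ciphertext:
P[0]: S = E(K, 0b11000100) = 0b00110110; 0b10010111 ⊕ 0b00110110 = 0b10100001.
P[1]: S = E(K, 0b00110110) = 0b01001111; 0b11001101 ⊕ 0b01001111 = 0b10000010.
P[2]: S = E(K, 0b01001111) = 0b11110011; 0b11010110 ⊕ 0b11110011 = 0b00100101.
Blocks that differ from the original plaintext: P[0].

P[0] = 0b10100001, P[1] = 0b10000010, P[2] = 0b00100101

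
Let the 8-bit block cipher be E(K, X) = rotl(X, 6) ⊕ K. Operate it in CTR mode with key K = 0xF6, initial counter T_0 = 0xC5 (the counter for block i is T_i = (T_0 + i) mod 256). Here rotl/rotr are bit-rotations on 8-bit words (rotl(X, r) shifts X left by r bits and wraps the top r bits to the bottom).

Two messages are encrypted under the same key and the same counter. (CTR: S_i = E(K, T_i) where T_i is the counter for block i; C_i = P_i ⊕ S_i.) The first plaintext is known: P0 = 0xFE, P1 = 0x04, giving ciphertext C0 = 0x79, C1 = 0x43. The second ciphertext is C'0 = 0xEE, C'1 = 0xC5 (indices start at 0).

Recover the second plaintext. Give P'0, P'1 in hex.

In CTR with a reused counter, both messages share the same keystream S_i, so C_i ⊕ C'_i = P_i ⊕ P'_i and thus P'_i = P_i ⊕ C_i ⊕ C'_i.
P'0: 0xFE ⊕ 0x79 ⊕ 0xEE = 0x69.
P'1: 0x04 ⊕ 0x43 ⊕ 0xC5 = 0x82.

P'0 = 0x69, P'1 = 0x82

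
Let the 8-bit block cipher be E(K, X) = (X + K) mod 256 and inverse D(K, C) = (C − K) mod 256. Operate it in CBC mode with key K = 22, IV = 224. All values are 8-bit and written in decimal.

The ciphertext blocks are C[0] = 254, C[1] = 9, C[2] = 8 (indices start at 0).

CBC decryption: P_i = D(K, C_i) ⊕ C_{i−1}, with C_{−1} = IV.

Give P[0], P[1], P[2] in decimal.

P[0]: D(K, 254) = 232; 232 ⊕ 224 = 8.
P[1]: D(K, 9) = 243; 243 ⊕ 254 = 13.
P[2]: D(K, 8) = 242; 242 ⊕ 9 = 251.

P[0] = 8, P[1] = 13, P[2] = 251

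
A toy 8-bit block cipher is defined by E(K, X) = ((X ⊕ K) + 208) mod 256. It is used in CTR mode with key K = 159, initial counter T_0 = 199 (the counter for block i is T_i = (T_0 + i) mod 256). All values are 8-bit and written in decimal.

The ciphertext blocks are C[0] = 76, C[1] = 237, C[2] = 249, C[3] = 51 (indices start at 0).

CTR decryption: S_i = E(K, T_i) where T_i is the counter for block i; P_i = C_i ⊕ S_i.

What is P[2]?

P[2] = 223

P[2]: T = 201, S = E(K, T) = 38; 249 ⊕ 38 = 223.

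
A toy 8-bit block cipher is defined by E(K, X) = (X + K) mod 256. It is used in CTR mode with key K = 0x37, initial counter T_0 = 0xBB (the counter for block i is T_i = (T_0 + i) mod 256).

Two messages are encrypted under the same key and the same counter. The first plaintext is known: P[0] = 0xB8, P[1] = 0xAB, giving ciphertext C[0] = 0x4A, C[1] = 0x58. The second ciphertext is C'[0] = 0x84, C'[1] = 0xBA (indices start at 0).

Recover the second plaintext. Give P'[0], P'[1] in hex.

In CTR with a reused counter, both messages share the same keystream S_i, so C_i ⊕ C'_i = P_i ⊕ P'_i and thus P'_i = P_i ⊕ C_i ⊕ C'_i.
P'[0]: 0xB8 ⊕ 0x4A ⊕ 0x84 = 0x76.
P'[1]: 0xAB ⊕ 0x58 ⊕ 0xBA = 0x49.

P'[0] = 0x76, P'[1] = 0x49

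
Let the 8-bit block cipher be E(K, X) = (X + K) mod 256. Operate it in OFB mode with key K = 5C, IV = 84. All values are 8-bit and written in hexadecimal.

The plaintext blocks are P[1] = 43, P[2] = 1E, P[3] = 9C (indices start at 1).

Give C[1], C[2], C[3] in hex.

OFB encryption: S_i = E(K, S_{i−1}) with S_{0} = IV; C_i = P_i ⊕ S_i.
C[1]: S = E(K, 84) = E0; 43 ⊕ E0 = A3.
C[2]: S = E(K, E0) = 3C; 1E ⊕ 3C = 22.
C[3]: S = E(K, 3C) = 98; 9C ⊕ 98 = 04.

C[1] = A3, C[2] = 22, C[3] = 04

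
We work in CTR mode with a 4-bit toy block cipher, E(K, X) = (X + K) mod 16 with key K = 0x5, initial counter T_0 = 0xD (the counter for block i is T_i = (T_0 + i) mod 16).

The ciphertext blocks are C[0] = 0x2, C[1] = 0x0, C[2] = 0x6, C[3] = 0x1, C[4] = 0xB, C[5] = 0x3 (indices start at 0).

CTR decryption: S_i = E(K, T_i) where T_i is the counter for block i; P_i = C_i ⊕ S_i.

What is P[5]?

P[5] = 0x4

P[5]: T = 0x2, S = E(K, T) = 0x7; 0x3 ⊕ 0x7 = 0x4.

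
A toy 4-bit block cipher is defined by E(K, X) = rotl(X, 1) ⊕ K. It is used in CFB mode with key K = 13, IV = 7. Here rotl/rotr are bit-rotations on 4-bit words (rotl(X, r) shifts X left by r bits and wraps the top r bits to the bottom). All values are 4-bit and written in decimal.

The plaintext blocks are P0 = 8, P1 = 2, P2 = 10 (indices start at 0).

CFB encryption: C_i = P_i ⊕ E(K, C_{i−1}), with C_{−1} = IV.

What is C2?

C2 = 6

C0: E(K, 7) = 3; 8 ⊕ 3 = 11.
C1: E(K, 11) = 10; 2 ⊕ 10 = 8.
C2: E(K, 8) = 12; 10 ⊕ 12 = 6.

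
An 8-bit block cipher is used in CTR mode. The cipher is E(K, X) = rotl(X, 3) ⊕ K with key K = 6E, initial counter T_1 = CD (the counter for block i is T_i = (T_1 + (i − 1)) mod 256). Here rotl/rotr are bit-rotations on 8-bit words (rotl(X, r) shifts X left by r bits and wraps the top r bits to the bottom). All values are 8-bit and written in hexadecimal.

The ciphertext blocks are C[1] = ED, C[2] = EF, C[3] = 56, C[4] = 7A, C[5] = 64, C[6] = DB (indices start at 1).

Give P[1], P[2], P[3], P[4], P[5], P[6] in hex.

CTR decryption: S_i = E(K, T_i) where T_i is the counter for block i; P_i = C_i ⊕ S_i.
P[1]: T = CD, S = E(K, T) = 00; ED ⊕ 00 = ED.
P[2]: T = CE, S = E(K, T) = 18; EF ⊕ 18 = F7.
P[3]: T = CF, S = E(K, T) = 10; 56 ⊕ 10 = 46.
P[4]: T = D0, S = E(K, T) = E8; 7A ⊕ E8 = 92.
P[5]: T = D1, S = E(K, T) = E0; 64 ⊕ E0 = 84.
P[6]: T = D2, S = E(K, T) = F8; DB ⊕ F8 = 23.

P[1] = ED, P[2] = F7, P[3] = 46, P[4] = 92, P[5] = 84, P[6] = 23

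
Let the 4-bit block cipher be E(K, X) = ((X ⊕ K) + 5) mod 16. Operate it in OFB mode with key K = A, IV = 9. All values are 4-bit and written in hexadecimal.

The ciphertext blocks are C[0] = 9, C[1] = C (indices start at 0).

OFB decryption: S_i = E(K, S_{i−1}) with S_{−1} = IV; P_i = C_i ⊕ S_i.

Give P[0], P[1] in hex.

P[0]: S = E(K, 9) = 8; 9 ⊕ 8 = 1.
P[1]: S = E(K, 8) = 7; C ⊕ 7 = B.

P[0] = 1, P[1] = B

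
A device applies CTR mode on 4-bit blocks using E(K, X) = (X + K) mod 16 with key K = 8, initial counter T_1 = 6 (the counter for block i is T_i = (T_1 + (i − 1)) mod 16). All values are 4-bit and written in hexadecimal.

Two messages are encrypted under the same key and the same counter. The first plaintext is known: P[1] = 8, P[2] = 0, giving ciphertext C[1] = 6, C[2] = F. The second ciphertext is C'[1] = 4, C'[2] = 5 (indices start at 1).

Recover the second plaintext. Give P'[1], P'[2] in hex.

P'[1] = A, P'[2] = A

In CTR with a reused counter, both messages share the same keystream S_i, so C_i ⊕ C'_i = P_i ⊕ P'_i and thus P'_i = P_i ⊕ C_i ⊕ C'_i.
P'[1]: 8 ⊕ 6 ⊕ 4 = A.
P'[2]: 0 ⊕ F ⊕ 5 = A.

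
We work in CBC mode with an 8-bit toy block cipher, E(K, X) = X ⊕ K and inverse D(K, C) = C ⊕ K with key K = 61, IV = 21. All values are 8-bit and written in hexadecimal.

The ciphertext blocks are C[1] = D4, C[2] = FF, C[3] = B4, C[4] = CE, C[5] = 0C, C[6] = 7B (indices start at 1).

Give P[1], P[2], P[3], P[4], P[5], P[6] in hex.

CBC decryption: P_i = D(K, C_i) ⊕ C_{i−1}, with C_{0} = IV.
P[1]: D(K, D4) = B5; B5 ⊕ 21 = 94.
P[2]: D(K, FF) = 9E; 9E ⊕ D4 = 4A.
P[3]: D(K, B4) = D5; D5 ⊕ FF = 2A.
P[4]: D(K, CE) = AF; AF ⊕ B4 = 1B.
P[5]: D(K, 0C) = 6D; 6D ⊕ CE = A3.
P[6]: D(K, 7B) = 1A; 1A ⊕ 0C = 16.

P[1] = 94, P[2] = 4A, P[3] = 2A, P[4] = 1B, P[5] = A3, P[6] = 16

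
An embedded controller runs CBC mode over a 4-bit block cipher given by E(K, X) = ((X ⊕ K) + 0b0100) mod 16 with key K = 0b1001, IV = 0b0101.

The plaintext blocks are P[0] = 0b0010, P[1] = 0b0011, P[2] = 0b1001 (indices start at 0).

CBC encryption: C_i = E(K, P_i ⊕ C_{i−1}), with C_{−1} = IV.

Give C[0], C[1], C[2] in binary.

C[0] = 0b0010, C[1] = 0b1100, C[2] = 0b0000

C[0]: P[0] ⊕ 0b0101 = 0b0111; E(K, 0b0111) = 0b0010.
C[1]: P[1] ⊕ 0b0010 = 0b0001; E(K, 0b0001) = 0b1100.
C[2]: P[2] ⊕ 0b1100 = 0b0101; E(K, 0b0101) = 0b0000.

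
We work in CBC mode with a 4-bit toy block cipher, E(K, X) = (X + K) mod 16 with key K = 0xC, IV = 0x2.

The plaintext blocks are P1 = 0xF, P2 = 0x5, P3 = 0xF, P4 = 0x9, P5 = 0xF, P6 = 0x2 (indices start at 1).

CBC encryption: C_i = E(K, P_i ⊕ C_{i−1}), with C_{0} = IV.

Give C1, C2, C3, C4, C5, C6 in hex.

C1: P1 ⊕ 0x2 = 0xD; E(K, 0xD) = 0x9.
C2: P2 ⊕ 0x9 = 0xC; E(K, 0xC) = 0x8.
C3: P3 ⊕ 0x8 = 0x7; E(K, 0x7) = 0x3.
C4: P4 ⊕ 0x3 = 0xA; E(K, 0xA) = 0x6.
C5: P5 ⊕ 0x6 = 0x9; E(K, 0x9) = 0x5.
C6: P6 ⊕ 0x5 = 0x7; E(K, 0x7) = 0x3.

C1 = 0x9, C2 = 0x8, C3 = 0x3, C4 = 0x6, C5 = 0x5, C6 = 0x3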